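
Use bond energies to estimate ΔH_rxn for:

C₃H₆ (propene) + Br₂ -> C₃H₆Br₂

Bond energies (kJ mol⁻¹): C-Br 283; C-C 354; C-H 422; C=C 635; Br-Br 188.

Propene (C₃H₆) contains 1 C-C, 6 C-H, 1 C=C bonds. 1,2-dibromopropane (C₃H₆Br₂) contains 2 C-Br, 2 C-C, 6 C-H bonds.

ΔH ≈ −97 kJ

Bonds broken (reactants):
  Br-Br: 1 × 188 = 188
  C-C: 1 × 354 = 354
  C-H: 6 × 422 = 2532
  C=C: 1 × 635 = 635
  Σ(broken) = 3709 kJ
Bonds formed (products):
  C-Br: 2 × 283 = 566
  C-C: 2 × 354 = 708
  C-H: 6 × 422 = 2532
  Σ(formed) = 3806 kJ
ΔH = Σ(broken) − Σ(formed) = 3709 − 3806 = −97 kJ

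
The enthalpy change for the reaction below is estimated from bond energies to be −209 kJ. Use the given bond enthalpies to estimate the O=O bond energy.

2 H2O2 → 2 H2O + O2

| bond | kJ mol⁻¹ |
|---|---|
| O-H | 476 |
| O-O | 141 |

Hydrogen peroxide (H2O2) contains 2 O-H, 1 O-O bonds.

D(O=O) ≈ 491 kJ/mol

Let D be the O=O bond energy.
Σ(broken) = 4×476 + 2×141 = 2186
Σ(formed) = 4×476 + 1×D = 1904 + D
ΔH = Σ(broken) − Σ(formed) = (2186) − (1904 + D) = +282 − D
Setting this equal to −209 kJ gives D = 491 kJ/mol.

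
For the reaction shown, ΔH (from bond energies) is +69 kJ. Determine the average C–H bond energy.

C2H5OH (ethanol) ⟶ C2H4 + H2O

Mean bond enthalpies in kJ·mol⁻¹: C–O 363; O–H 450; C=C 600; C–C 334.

Let D be the C–H bond energy.
Σ(broken) = 1×334 + 5×D + 1×363 + 1×450 = 1147 + 5D
Σ(formed) = 4×D + 1×600 + 2×450 = 1500 + 4D
ΔH = Σ(broken) − Σ(formed) = (1147 + 5D) − (1500 + 4D) = −353 + D
Setting this equal to +69 kJ gives D = 422 kJ/mol.

D(C–H) ≈ 422 kJ/mol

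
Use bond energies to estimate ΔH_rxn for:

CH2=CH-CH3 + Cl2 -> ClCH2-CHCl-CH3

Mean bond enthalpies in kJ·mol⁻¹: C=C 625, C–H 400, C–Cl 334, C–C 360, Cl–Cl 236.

Bonds broken (reactants):
  C–C: 1 × 360 = 360
  C–H: 6 × 400 = 2400
  C=C: 1 × 625 = 625
  Cl–Cl: 1 × 236 = 236
  Σ(broken) = 3621 kJ
Bonds formed (products):
  C–C: 2 × 360 = 720
  C–Cl: 2 × 334 = 668
  C–H: 6 × 400 = 2400
  Σ(formed) = 3788 kJ
ΔH = Σ(broken) − Σ(formed) = 3621 − 3788 = −167 kJ

ΔH ≈ −167 kJ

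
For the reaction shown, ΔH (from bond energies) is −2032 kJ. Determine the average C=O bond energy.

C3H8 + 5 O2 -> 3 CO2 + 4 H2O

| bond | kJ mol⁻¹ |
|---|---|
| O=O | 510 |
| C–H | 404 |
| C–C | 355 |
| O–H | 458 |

Let D be the C=O bond energy.
Σ(broken) = 2×355 + 8×404 + 5×510 = 6492
Σ(formed) = 6×D + 8×458 = 3664 + 6D
ΔH = Σ(broken) − Σ(formed) = (6492) − (3664 + 6D) = +2828 − 6D
Setting this equal to −2032 kJ gives 6D = 4860, so D = 810 kJ/mol.

D(C=O) ≈ 810 kJ/mol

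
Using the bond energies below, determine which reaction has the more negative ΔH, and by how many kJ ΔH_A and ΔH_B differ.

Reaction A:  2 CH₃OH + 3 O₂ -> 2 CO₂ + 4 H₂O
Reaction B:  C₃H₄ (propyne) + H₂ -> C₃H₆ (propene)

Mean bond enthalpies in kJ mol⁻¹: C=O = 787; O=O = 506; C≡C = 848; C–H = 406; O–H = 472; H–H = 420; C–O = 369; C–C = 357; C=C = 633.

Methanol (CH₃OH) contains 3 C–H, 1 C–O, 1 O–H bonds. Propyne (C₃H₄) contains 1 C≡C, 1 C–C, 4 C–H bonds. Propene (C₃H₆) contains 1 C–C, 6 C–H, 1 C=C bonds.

Reaction A, by 1111 kJ

Reaction A:
  Bonds broken (reactants):
    C–H: 6 × 406 = 2436
    C–O: 2 × 369 = 738
    O–H: 2 × 472 = 944
    O=O: 3 × 506 = 1518
    Σ(broken) = 5636 kJ
  Bonds formed (products):
    C=O: 4 × 787 = 3148
    O–H: 8 × 472 = 3776
    Σ(formed) = 6924 kJ
  ΔH_A = 5636 − 6924 = −1288 kJ
Reaction B:
  Bonds broken (reactants):
    C≡C: 1 × 848 = 848
    C–C: 1 × 357 = 357
    C–H: 4 × 406 = 1624
    H–H: 1 × 420 = 420
    Σ(broken) = 3249 kJ
  Bonds formed (products):
    C–C: 1 × 357 = 357
    C–H: 6 × 406 = 2436
    C=C: 1 × 633 = 633
    Σ(formed) = 3426 kJ
  ΔH_B = 3249 − 3426 = −177 kJ
ΔH_A − ΔH_B = −1111 kJ, so reaction A has the more negative ΔH; |ΔH_A − ΔH_B| = 1111 kJ.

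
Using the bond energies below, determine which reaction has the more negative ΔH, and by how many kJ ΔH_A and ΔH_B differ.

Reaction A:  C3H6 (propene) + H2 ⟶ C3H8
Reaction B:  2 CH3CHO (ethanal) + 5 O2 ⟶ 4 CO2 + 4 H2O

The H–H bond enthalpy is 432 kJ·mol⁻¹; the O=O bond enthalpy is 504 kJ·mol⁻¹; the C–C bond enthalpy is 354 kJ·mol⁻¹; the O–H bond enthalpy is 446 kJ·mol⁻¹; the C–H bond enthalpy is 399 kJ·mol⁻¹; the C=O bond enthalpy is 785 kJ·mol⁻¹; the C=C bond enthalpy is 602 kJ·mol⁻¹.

Reaction B, by 1740 kJ

Reaction A:
  Bonds broken (reactants):
    C–C: 1 × 354 = 354
    C–H: 6 × 399 = 2394
    C=C: 1 × 602 = 602
    H–H: 1 × 432 = 432
    Σ(broken) = 3782 kJ
  Bonds formed (products):
    C–C: 2 × 354 = 708
    C–H: 8 × 399 = 3192
    Σ(formed) = 3900 kJ
  ΔH_A = 3782 − 3900 = −118 kJ
Reaction B:
  Bonds broken (reactants):
    C–C: 2 × 354 = 708
    C–H: 8 × 399 = 3192
    C=O: 2 × 785 = 1570
    O=O: 5 × 504 = 2520
    Σ(broken) = 7990 kJ
  Bonds formed (products):
    C=O: 8 × 785 = 6280
    O–H: 8 × 446 = 3568
    Σ(formed) = 9848 kJ
  ΔH_B = 7990 − 9848 = −1858 kJ
ΔH_A − ΔH_B = +1740 kJ, so reaction B has the more negative ΔH; |ΔH_A − ΔH_B| = 1740 kJ.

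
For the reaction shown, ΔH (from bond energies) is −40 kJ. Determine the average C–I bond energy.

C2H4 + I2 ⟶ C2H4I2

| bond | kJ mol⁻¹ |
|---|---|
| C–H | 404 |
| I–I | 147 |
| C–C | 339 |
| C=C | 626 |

Let D be the C–I bond energy.
Σ(broken) = 4×404 + 1×626 + 1×147 = 2389
Σ(formed) = 1×339 + 4×404 + 2×D = 1955 + 2D
ΔH = Σ(broken) − Σ(formed) = (2389) − (1955 + 2D) = +434 − 2D
Setting this equal to −40 kJ gives 2D = 474, so D = 237 kJ/mol.

D(C–I) ≈ 237 kJ/mol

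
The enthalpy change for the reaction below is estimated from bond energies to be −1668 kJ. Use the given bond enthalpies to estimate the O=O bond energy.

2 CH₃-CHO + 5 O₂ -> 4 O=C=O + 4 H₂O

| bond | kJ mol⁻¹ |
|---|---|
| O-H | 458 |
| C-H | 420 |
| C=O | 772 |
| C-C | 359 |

Let D be the O=O bond energy.
Σ(broken) = 2×359 + 8×420 + 2×772 + 5×D = 5622 + 5D
Σ(formed) = 8×772 + 8×458 = 9840
ΔH = Σ(broken) − Σ(formed) = (5622 + 5D) − (9840) = −4218 + 5D
Setting this equal to −1668 kJ gives 5D = 2550, so D = 510 kJ/mol.

D(O=O) ≈ 510 kJ/mol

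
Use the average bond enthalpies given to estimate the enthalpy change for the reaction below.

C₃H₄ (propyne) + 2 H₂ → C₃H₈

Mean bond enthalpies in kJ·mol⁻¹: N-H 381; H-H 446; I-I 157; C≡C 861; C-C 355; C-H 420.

ΔH ≈ −282 kJ

Bonds broken (reactants):
  C≡C: 1 × 861 = 861
  C-C: 1 × 355 = 355
  C-H: 4 × 420 = 1680
  H-H: 2 × 446 = 892
  Σ(broken) = 3788 kJ
Bonds formed (products):
  C-C: 2 × 355 = 710
  C-H: 8 × 420 = 3360
  Σ(formed) = 4070 kJ
ΔH = Σ(broken) − Σ(formed) = 3788 − 4070 = −282 kJ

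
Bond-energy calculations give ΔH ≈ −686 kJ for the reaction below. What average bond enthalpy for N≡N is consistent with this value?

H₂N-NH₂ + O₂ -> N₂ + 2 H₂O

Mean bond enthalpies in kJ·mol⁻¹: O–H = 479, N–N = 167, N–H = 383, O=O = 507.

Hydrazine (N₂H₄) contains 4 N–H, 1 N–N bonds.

D(N≡N) ≈ 976 kJ/mol

Let D be the N≡N bond energy.
Σ(broken) = 4×383 + 1×167 + 1×507 = 2206
Σ(formed) = 1×D + 4×479 = 1916 + D
ΔH = Σ(broken) − Σ(formed) = (2206) − (1916 + D) = +290 − D
Setting this equal to −686 kJ gives D = 976 kJ/mol.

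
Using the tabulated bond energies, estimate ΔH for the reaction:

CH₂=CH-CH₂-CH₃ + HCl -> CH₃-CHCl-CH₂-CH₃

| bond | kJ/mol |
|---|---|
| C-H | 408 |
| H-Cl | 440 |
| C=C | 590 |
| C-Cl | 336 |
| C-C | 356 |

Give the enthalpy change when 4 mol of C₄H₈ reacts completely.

ΔH = −280 kJ

Bonds broken (reactants):
  C-C: 2 × 356 = 712
  C-H: 8 × 408 = 3264
  C=C: 1 × 590 = 590
  H-Cl: 1 × 440 = 440
  Σ(broken) = 5006 kJ
Bonds formed (products):
  C-C: 3 × 356 = 1068
  C-Cl: 1 × 336 = 336
  C-H: 9 × 408 = 3672
  Σ(formed) = 5076 kJ
ΔH = Σ(broken) − Σ(formed) = 5006 − 5076 = −70 kJ
For 4× the reaction as written: 4 × (−70) = −280 kJ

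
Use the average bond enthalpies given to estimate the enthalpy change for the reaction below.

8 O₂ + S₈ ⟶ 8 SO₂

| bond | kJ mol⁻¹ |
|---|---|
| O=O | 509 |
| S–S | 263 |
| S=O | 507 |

ΔH ≈ −1936 kJ

Bonds broken (reactants):
  O=O: 8 × 509 = 4072
  S–S: 8 × 263 = 2104
  Σ(broken) = 6176 kJ
Bonds formed (products):
  S=O: 16 × 507 = 8112
  Σ(formed) = 8112 kJ
ΔH = Σ(broken) − Σ(formed) = 6176 − 8112 = −1936 kJ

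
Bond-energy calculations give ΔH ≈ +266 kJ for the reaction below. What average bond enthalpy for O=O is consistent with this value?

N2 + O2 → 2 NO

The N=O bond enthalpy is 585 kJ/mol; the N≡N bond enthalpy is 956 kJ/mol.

D(O=O) ≈ 480 kJ/mol

Let D be the O=O bond energy.
Σ(broken) = 1×956 + 1×D = 956 + D
Σ(formed) = 2×585 = 1170
ΔH = Σ(broken) − Σ(formed) = (956 + D) − (1170) = −214 + D
Setting this equal to +266 kJ gives D = 480 kJ/mol.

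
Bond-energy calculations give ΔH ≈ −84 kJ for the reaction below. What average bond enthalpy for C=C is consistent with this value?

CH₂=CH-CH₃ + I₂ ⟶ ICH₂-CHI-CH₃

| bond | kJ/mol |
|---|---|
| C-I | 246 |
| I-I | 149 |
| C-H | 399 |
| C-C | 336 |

Let D be the C=C bond energy.
Σ(broken) = 1×336 + 6×399 + 1×D + 1×149 = 2879 + D
Σ(formed) = 2×336 + 6×399 + 2×246 = 3558
ΔH = Σ(broken) − Σ(formed) = (2879 + D) − (3558) = −679 + D
Setting this equal to −84 kJ gives D = 595 kJ/mol.

D(C=C) ≈ 595 kJ/mol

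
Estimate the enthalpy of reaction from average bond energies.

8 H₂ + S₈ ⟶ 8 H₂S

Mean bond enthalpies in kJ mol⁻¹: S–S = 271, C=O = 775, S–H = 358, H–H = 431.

Bonds broken (reactants):
  H–H: 8 × 431 = 3448
  S–S: 8 × 271 = 2168
  Σ(broken) = 5616 kJ
Bonds formed (products):
  S–H: 16 × 358 = 5728
  Σ(formed) = 5728 kJ
ΔH = Σ(broken) − Σ(formed) = 5616 − 5728 = −112 kJ

ΔH ≈ −112 kJ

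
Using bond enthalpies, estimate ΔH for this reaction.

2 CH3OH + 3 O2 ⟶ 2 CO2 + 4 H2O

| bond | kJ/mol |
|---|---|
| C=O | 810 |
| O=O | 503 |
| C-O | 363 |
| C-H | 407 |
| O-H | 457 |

ΔH ≈ −1305 kJ

Bonds broken (reactants):
  C-H: 6 × 407 = 2442
  C-O: 2 × 363 = 726
  O-H: 2 × 457 = 914
  O=O: 3 × 503 = 1509
  Σ(broken) = 5591 kJ
Bonds formed (products):
  C=O: 4 × 810 = 3240
  O-H: 8 × 457 = 3656
  Σ(formed) = 6896 kJ
ΔH = Σ(broken) − Σ(formed) = 5591 − 6896 = −1305 kJ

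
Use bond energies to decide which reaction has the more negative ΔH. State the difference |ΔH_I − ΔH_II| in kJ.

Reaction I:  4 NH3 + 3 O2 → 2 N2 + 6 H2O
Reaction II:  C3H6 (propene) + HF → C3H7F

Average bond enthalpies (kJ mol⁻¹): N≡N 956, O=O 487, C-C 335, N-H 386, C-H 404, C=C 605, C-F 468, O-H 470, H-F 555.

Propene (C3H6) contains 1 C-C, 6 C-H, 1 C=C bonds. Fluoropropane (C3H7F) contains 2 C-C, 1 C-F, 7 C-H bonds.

Reaction I:
  Bonds broken (reactants):
    N-H: 12 × 386 = 4632
    O=O: 3 × 487 = 1461
    Σ(broken) = 6093 kJ
  Bonds formed (products):
    N≡N: 2 × 956 = 1912
    O-H: 12 × 470 = 5640
    Σ(formed) = 7552 kJ
  ΔH_I = 6093 − 7552 = −1459 kJ
Reaction II:
  Bonds broken (reactants):
    C-C: 1 × 335 = 335
    C-H: 6 × 404 = 2424
    C=C: 1 × 605 = 605
    H-F: 1 × 555 = 555
    Σ(broken) = 3919 kJ
  Bonds formed (products):
    C-C: 2 × 335 = 670
    C-F: 1 × 468 = 468
    C-H: 7 × 404 = 2828
    Σ(formed) = 3966 kJ
  ΔH_II = 3919 − 3966 = −47 kJ
ΔH_I − ΔH_II = −1412 kJ, so reaction I has the more negative ΔH; |ΔH_I − ΔH_II| = 1412 kJ.

Reaction I, by 1412 kJ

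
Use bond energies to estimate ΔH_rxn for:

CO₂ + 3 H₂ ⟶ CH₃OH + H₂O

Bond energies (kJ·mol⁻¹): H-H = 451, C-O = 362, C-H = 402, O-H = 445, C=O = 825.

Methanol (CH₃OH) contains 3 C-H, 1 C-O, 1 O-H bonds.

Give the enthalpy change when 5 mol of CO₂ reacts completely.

ΔH = +500 kJ

Bonds broken (reactants):
  C=O: 2 × 825 = 1650
  H-H: 3 × 451 = 1353
  Σ(broken) = 3003 kJ
Bonds formed (products):
  C-H: 3 × 402 = 1206
  C-O: 1 × 362 = 362
  O-H: 3 × 445 = 1335
  Σ(formed) = 2903 kJ
ΔH = Σ(broken) − Σ(formed) = 3003 − 2903 = +100 kJ
For 5× the reaction as written: 5 × (+100) = +500 kJ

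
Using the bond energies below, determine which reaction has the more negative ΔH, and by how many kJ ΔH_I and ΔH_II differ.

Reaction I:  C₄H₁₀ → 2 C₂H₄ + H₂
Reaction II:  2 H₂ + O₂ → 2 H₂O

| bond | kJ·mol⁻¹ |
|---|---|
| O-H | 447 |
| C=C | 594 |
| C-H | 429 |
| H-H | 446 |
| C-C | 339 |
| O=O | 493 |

Reaction I:
  Bonds broken (reactants):
    C-C: 3 × 339 = 1017
    C-H: 10 × 429 = 4290
    Σ(broken) = 5307 kJ
  Bonds formed (products):
    C-H: 8 × 429 = 3432
    C=C: 2 × 594 = 1188
    H-H: 1 × 446 = 446
    Σ(formed) = 5066 kJ
  ΔH_I = 5307 − 5066 = +241 kJ
Reaction II:
  Bonds broken (reactants):
    H-H: 2 × 446 = 892
    O=O: 1 × 493 = 493
    Σ(broken) = 1385 kJ
  Bonds formed (products):
    O-H: 4 × 447 = 1788
    Σ(formed) = 1788 kJ
  ΔH_II = 1385 − 1788 = −403 kJ
ΔH_I − ΔH_II = +644 kJ, so reaction II has the more negative ΔH; |ΔH_I − ΔH_II| = 644 kJ.

Reaction II, by 644 kJ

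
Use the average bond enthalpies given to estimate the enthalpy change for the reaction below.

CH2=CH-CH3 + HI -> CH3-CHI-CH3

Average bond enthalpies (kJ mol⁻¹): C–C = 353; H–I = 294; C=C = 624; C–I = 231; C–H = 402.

Bonds broken (reactants):
  C–C: 1 × 353 = 353
  C–H: 6 × 402 = 2412
  C=C: 1 × 624 = 624
  H–I: 1 × 294 = 294
  Σ(broken) = 3683 kJ
Bonds formed (products):
  C–C: 2 × 353 = 706
  C–H: 7 × 402 = 2814
  C–I: 1 × 231 = 231
  Σ(formed) = 3751 kJ
ΔH = Σ(broken) − Σ(formed) = 3683 − 3751 = −68 kJ

ΔH ≈ −68 kJ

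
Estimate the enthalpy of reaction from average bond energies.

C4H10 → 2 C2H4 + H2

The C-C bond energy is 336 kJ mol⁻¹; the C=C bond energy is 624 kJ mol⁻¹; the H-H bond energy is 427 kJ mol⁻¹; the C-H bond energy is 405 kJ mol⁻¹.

Bonds broken (reactants):
  C-C: 3 × 336 = 1008
  C-H: 10 × 405 = 4050
  Σ(broken) = 5058 kJ
Bonds formed (products):
  C-H: 8 × 405 = 3240
  C=C: 2 × 624 = 1248
  H-H: 1 × 427 = 427
  Σ(formed) = 4915 kJ
ΔH = Σ(broken) − Σ(formed) = 5058 − 4915 = +143 kJ

ΔH ≈ +143 kJ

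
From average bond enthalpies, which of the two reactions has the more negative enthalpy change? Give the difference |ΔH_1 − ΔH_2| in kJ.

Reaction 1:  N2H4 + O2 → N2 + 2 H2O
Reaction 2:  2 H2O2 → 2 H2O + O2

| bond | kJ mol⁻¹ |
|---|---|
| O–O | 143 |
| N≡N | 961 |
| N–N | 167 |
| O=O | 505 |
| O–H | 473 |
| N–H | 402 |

Reaction 1:
  Bonds broken (reactants):
    N–H: 4 × 402 = 1608
    N–N: 1 × 167 = 167
    O=O: 1 × 505 = 505
    Σ(broken) = 2280 kJ
  Bonds formed (products):
    N≡N: 1 × 961 = 961
    O–H: 4 × 473 = 1892
    Σ(formed) = 2853 kJ
  ΔH_1 = 2280 − 2853 = −573 kJ
Reaction 2:
  Bonds broken (reactants):
    O–H: 4 × 473 = 1892
    O–O: 2 × 143 = 286
    Σ(broken) = 2178 kJ
  Bonds formed (products):
    O–H: 4 × 473 = 1892
    O=O: 1 × 505 = 505
    Σ(formed) = 2397 kJ
  ΔH_2 = 2178 − 2397 = −219 kJ
ΔH_1 − ΔH_2 = −354 kJ, so reaction 1 has the more negative ΔH; |ΔH_1 − ΔH_2| = 354 kJ.

Reaction 1, by 354 kJ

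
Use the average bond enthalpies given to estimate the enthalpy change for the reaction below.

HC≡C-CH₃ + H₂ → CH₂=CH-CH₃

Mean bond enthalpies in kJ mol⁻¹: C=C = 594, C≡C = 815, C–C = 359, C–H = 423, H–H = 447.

Bonds broken (reactants):
  C≡C: 1 × 815 = 815
  C–C: 1 × 359 = 359
  C–H: 4 × 423 = 1692
  H–H: 1 × 447 = 447
  Σ(broken) = 3313 kJ
Bonds formed (products):
  C–C: 1 × 359 = 359
  C–H: 6 × 423 = 2538
  C=C: 1 × 594 = 594
  Σ(formed) = 3491 kJ
ΔH = Σ(broken) − Σ(formed) = 3313 − 3491 = −178 kJ

ΔH ≈ −178 kJ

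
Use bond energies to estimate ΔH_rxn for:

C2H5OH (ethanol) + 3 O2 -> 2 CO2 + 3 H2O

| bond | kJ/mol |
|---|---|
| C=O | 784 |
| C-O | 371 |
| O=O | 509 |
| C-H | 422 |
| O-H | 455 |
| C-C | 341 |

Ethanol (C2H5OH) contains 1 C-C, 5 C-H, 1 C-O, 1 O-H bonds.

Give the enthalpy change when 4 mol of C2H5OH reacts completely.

Bonds broken (reactants):
  C-C: 1 × 341 = 341
  C-H: 5 × 422 = 2110
  C-O: 1 × 371 = 371
  O-H: 1 × 455 = 455
  O=O: 3 × 509 = 1527
  Σ(broken) = 4804 kJ
Bonds formed (products):
  C=O: 4 × 784 = 3136
  O-H: 6 × 455 = 2730
  Σ(formed) = 5866 kJ
ΔH = Σ(broken) − Σ(formed) = 4804 − 5866 = −1062 kJ
For 4× the reaction as written: 4 × (−1062) = −4248 kJ

ΔH = −4248 kJ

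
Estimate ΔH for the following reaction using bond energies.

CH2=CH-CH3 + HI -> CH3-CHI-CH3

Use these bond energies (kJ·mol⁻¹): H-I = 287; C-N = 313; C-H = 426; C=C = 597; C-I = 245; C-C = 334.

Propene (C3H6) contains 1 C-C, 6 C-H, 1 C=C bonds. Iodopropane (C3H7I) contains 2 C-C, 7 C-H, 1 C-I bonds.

Bonds broken (reactants):
  C-C: 1 × 334 = 334
  C-H: 6 × 426 = 2556
  C=C: 1 × 597 = 597
  H-I: 1 × 287 = 287
  Σ(broken) = 3774 kJ
Bonds formed (products):
  C-C: 2 × 334 = 668
  C-H: 7 × 426 = 2982
  C-I: 1 × 245 = 245
  Σ(formed) = 3895 kJ
ΔH = Σ(broken) − Σ(formed) = 3774 − 3895 = −121 kJ

ΔH ≈ −121 kJ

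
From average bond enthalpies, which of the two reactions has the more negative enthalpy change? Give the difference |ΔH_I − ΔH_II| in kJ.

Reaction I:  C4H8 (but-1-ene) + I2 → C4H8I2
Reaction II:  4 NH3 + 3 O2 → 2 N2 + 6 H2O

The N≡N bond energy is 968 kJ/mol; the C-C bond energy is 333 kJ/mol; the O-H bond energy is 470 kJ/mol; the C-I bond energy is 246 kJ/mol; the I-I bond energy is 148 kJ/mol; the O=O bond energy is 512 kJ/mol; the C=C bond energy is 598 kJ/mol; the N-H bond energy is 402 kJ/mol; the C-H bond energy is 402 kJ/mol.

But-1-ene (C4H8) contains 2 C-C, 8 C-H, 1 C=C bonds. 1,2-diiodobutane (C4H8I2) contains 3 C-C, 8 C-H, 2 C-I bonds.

Reaction II, by 1137 kJ

Reaction I:
  Bonds broken (reactants):
    C-C: 2 × 333 = 666
    C-H: 8 × 402 = 3216
    C=C: 1 × 598 = 598
    I-I: 1 × 148 = 148
    Σ(broken) = 4628 kJ
  Bonds formed (products):
    C-C: 3 × 333 = 999
    C-H: 8 × 402 = 3216
    C-I: 2 × 246 = 492
    Σ(formed) = 4707 kJ
  ΔH_I = 4628 − 4707 = −79 kJ
Reaction II:
  Bonds broken (reactants):
    N-H: 12 × 402 = 4824
    O=O: 3 × 512 = 1536
    Σ(broken) = 6360 kJ
  Bonds formed (products):
    N≡N: 2 × 968 = 1936
    O-H: 12 × 470 = 5640
    Σ(formed) = 7576 kJ
  ΔH_II = 6360 − 7576 = −1216 kJ
ΔH_I − ΔH_II = +1137 kJ, so reaction II has the more negative ΔH; |ΔH_I − ΔH_II| = 1137 kJ.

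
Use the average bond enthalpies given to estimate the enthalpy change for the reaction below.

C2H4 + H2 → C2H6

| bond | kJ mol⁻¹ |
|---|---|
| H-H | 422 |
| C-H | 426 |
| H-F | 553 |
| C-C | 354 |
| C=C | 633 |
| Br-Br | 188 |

ΔH ≈ −151 kJ

Bonds broken (reactants):
  C-H: 4 × 426 = 1704
  C=C: 1 × 633 = 633
  H-H: 1 × 422 = 422
  Σ(broken) = 2759 kJ
Bonds formed (products):
  C-C: 1 × 354 = 354
  C-H: 6 × 426 = 2556
  Σ(formed) = 2910 kJ
ΔH = Σ(broken) − Σ(formed) = 2759 − 2910 = −151 kJ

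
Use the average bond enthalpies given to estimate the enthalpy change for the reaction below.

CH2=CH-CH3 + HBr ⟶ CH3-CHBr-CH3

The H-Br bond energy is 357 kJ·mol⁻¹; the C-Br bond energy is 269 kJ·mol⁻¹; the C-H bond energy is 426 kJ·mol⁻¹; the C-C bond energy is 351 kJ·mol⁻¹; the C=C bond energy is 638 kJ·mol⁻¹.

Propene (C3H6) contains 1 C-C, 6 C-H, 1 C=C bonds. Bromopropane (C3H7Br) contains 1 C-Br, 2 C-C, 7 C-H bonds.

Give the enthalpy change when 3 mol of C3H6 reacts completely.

Bonds broken (reactants):
  C-C: 1 × 351 = 351
  C-H: 6 × 426 = 2556
  C=C: 1 × 638 = 638
  H-Br: 1 × 357 = 357
  Σ(broken) = 3902 kJ
Bonds formed (products):
  C-Br: 1 × 269 = 269
  C-C: 2 × 351 = 702
  C-H: 7 × 426 = 2982
  Σ(formed) = 3953 kJ
ΔH = Σ(broken) − Σ(formed) = 3902 − 3953 = −51 kJ
For 3× the reaction as written: 3 × (−51) = −153 kJ

ΔH = −153 kJ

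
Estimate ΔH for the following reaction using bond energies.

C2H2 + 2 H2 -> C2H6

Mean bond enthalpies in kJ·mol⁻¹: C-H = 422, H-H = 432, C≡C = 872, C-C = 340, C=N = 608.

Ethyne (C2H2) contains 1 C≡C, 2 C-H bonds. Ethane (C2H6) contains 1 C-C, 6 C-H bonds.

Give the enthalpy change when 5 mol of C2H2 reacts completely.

Bonds broken (reactants):
  C≡C: 1 × 872 = 872
  C-H: 2 × 422 = 844
  H-H: 2 × 432 = 864
  Σ(broken) = 2580 kJ
Bonds formed (products):
  C-C: 1 × 340 = 340
  C-H: 6 × 422 = 2532
  Σ(formed) = 2872 kJ
ΔH = Σ(broken) − Σ(formed) = 2580 − 2872 = −292 kJ
For 5× the reaction as written: 5 × (−292) = −1460 kJ

ΔH = −1460 kJ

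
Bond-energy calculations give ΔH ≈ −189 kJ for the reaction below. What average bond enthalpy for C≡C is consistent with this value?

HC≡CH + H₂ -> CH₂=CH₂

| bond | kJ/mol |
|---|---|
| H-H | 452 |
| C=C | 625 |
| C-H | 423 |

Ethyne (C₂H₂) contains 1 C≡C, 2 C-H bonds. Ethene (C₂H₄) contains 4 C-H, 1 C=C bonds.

D(C≡C) ≈ 830 kJ/mol

Let D be the C≡C bond energy.
Σ(broken) = 1×D + 2×423 + 1×452 = 1298 + D
Σ(formed) = 4×423 + 1×625 = 2317
ΔH = Σ(broken) − Σ(formed) = (1298 + D) − (2317) = −1019 + D
Setting this equal to −189 kJ gives D = 830 kJ/mol.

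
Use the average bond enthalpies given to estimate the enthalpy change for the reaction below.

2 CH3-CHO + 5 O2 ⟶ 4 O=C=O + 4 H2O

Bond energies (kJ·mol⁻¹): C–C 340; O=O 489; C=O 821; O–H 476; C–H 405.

ΔH ≈ −2369 kJ

Bonds broken (reactants):
  C–C: 2 × 340 = 680
  C–H: 8 × 405 = 3240
  C=O: 2 × 821 = 1642
  O=O: 5 × 489 = 2445
  Σ(broken) = 8007 kJ
Bonds formed (products):
  C=O: 8 × 821 = 6568
  O–H: 8 × 476 = 3808
  Σ(formed) = 10376 kJ
ΔH = Σ(broken) − Σ(formed) = 8007 − 10376 = −2369 kJ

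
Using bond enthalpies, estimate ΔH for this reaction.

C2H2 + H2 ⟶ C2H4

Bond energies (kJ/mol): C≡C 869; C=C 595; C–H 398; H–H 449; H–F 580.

Bonds broken (reactants):
  C≡C: 1 × 869 = 869
  C–H: 2 × 398 = 796
  H–H: 1 × 449 = 449
  Σ(broken) = 2114 kJ
Bonds formed (products):
  C–H: 4 × 398 = 1592
  C=C: 1 × 595 = 595
  Σ(formed) = 2187 kJ
ΔH = Σ(broken) − Σ(formed) = 2114 − 2187 = −73 kJ

ΔH ≈ −73 kJ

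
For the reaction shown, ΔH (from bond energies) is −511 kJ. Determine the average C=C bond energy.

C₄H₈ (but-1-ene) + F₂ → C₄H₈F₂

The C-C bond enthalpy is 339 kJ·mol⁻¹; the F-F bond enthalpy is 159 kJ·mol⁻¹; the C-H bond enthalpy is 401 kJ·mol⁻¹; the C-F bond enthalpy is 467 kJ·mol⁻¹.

Let D be the C=C bond energy.
Σ(broken) = 2×339 + 8×401 + 1×D + 1×159 = 4045 + D
Σ(formed) = 3×339 + 2×467 + 8×401 = 5159
ΔH = Σ(broken) − Σ(formed) = (4045 + D) − (5159) = −1114 + D
Setting this equal to −511 kJ gives D = 603 kJ/mol.

D(C=C) ≈ 603 kJ/mol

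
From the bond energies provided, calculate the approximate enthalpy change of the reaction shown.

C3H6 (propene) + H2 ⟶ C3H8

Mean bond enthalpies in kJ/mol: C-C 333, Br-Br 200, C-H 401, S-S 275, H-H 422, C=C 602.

ΔH ≈ −111 kJ

Bonds broken (reactants):
  C-C: 1 × 333 = 333
  C-H: 6 × 401 = 2406
  C=C: 1 × 602 = 602
  H-H: 1 × 422 = 422
  Σ(broken) = 3763 kJ
Bonds formed (products):
  C-C: 2 × 333 = 666
  C-H: 8 × 401 = 3208
  Σ(formed) = 3874 kJ
ΔH = Σ(broken) − Σ(formed) = 3763 − 3874 = −111 kJ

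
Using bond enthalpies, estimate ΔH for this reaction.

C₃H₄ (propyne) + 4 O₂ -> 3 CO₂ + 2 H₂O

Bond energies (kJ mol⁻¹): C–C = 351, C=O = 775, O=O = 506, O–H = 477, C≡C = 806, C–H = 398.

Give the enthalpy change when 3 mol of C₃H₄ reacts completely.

Bonds broken (reactants):
  C≡C: 1 × 806 = 806
  C–C: 1 × 351 = 351
  C–H: 4 × 398 = 1592
  O=O: 4 × 506 = 2024
  Σ(broken) = 4773 kJ
Bonds formed (products):
  C=O: 6 × 775 = 4650
  O–H: 4 × 477 = 1908
  Σ(formed) = 6558 kJ
ΔH = Σ(broken) − Σ(formed) = 4773 − 6558 = −1785 kJ
For 3× the reaction as written: 3 × (−1785) = −5355 kJ

ΔH = −5355 kJ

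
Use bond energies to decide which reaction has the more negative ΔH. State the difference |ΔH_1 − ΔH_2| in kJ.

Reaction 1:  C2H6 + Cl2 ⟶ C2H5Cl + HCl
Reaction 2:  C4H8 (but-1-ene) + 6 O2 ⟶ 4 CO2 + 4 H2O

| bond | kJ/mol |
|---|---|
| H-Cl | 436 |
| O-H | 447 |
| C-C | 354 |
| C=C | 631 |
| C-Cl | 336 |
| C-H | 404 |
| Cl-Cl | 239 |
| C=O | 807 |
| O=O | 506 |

Reaction 1:
  Bonds broken (reactants):
    C-C: 1 × 354 = 354
    C-H: 6 × 404 = 2424
    Cl-Cl: 1 × 239 = 239
    Σ(broken) = 3017 kJ
  Bonds formed (products):
    C-C: 1 × 354 = 354
    C-Cl: 1 × 336 = 336
    C-H: 5 × 404 = 2020
    H-Cl: 1 × 436 = 436
    Σ(formed) = 3146 kJ
  ΔH_1 = 3017 − 3146 = −129 kJ
Reaction 2:
  Bonds broken (reactants):
    C-C: 2 × 354 = 708
    C-H: 8 × 404 = 3232
    C=C: 1 × 631 = 631
    O=O: 6 × 506 = 3036
    Σ(broken) = 7607 kJ
  Bonds formed (products):
    C=O: 8 × 807 = 6456
    O-H: 8 × 447 = 3576
    Σ(formed) = 10032 kJ
  ΔH_2 = 7607 − 10032 = −2425 kJ
ΔH_1 − ΔH_2 = +2296 kJ, so reaction 2 has the more negative ΔH; |ΔH_1 − ΔH_2| = 2296 kJ.

Reaction 2, by 2296 kJ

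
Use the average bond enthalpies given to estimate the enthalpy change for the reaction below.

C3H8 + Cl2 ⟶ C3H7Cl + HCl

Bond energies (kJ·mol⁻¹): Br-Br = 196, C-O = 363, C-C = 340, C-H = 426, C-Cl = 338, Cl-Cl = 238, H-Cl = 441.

Bonds broken (reactants):
  C-C: 2 × 340 = 680
  C-H: 8 × 426 = 3408
  Cl-Cl: 1 × 238 = 238
  Σ(broken) = 4326 kJ
Bonds formed (products):
  C-C: 2 × 340 = 680
  C-Cl: 1 × 338 = 338
  C-H: 7 × 426 = 2982
  H-Cl: 1 × 441 = 441
  Σ(formed) = 4441 kJ
ΔH = Σ(broken) − Σ(formed) = 4326 − 4441 = −115 kJ

ΔH ≈ −115 kJ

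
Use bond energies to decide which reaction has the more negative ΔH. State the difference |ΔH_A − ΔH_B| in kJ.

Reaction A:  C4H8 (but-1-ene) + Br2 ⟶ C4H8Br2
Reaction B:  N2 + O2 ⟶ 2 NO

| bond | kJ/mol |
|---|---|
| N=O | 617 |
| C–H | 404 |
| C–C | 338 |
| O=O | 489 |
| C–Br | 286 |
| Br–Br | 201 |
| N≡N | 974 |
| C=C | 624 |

Reaction A, by 314 kJ

Reaction A:
  Bonds broken (reactants):
    Br–Br: 1 × 201 = 201
    C–C: 2 × 338 = 676
    C–H: 8 × 404 = 3232
    C=C: 1 × 624 = 624
    Σ(broken) = 4733 kJ
  Bonds formed (products):
    C–Br: 2 × 286 = 572
    C–C: 3 × 338 = 1014
    C–H: 8 × 404 = 3232
    Σ(formed) = 4818 kJ
  ΔH_A = 4733 − 4818 = −85 kJ
Reaction B:
  Bonds broken (reactants):
    N≡N: 1 × 974 = 974
    O=O: 1 × 489 = 489
    Σ(broken) = 1463 kJ
  Bonds formed (products):
    N=O: 2 × 617 = 1234
    Σ(formed) = 1234 kJ
  ΔH_B = 1463 − 1234 = +229 kJ
ΔH_A − ΔH_B = −314 kJ, so reaction A has the more negative ΔH; |ΔH_A − ΔH_B| = 314 kJ.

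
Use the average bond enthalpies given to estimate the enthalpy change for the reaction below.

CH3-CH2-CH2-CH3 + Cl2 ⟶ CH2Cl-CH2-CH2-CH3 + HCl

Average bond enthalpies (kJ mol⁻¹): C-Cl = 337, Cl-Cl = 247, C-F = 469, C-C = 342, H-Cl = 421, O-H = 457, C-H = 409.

ΔH ≈ −102 kJ

Bonds broken (reactants):
  C-C: 3 × 342 = 1026
  C-H: 10 × 409 = 4090
  Cl-Cl: 1 × 247 = 247
  Σ(broken) = 5363 kJ
Bonds formed (products):
  C-C: 3 × 342 = 1026
  C-Cl: 1 × 337 = 337
  C-H: 9 × 409 = 3681
  H-Cl: 1 × 421 = 421
  Σ(formed) = 5465 kJ
ΔH = Σ(broken) − Σ(formed) = 5363 − 5465 = −102 kJ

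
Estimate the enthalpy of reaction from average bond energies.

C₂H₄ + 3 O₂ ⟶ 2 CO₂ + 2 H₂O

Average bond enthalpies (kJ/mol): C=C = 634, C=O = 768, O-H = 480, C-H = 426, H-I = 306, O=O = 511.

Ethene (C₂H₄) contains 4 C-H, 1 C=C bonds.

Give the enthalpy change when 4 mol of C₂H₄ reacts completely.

ΔH = −4484 kJ

Bonds broken (reactants):
  C-H: 4 × 426 = 1704
  C=C: 1 × 634 = 634
  O=O: 3 × 511 = 1533
  Σ(broken) = 3871 kJ
Bonds formed (products):
  C=O: 4 × 768 = 3072
  O-H: 4 × 480 = 1920
  Σ(formed) = 4992 kJ
ΔH = Σ(broken) − Σ(formed) = 3871 − 4992 = −1121 kJ
For 4× the reaction as written: 4 × (−1121) = −4484 kJ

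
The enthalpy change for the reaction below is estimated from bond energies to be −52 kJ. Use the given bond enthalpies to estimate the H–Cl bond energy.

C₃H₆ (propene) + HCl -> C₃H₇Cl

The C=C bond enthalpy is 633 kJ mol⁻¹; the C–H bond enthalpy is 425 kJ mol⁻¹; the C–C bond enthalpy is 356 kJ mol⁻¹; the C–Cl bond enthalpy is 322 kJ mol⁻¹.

Let D be the H–Cl bond energy.
Σ(broken) = 1×356 + 6×425 + 1×633 + 1×D = 3539 + D
Σ(formed) = 2×356 + 1×322 + 7×425 = 4009
ΔH = Σ(broken) − Σ(formed) = (3539 + D) − (4009) = −470 + D
Setting this equal to −52 kJ gives D = 418 kJ/mol.

D(H–Cl) ≈ 418 kJ/mol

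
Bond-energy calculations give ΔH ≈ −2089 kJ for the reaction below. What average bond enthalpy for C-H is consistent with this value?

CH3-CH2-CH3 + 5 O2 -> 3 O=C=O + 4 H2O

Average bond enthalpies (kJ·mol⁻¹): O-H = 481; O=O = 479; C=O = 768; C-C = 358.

Let D be the C-H bond energy.
Σ(broken) = 2×358 + 8×D + 5×479 = 3111 + 8D
Σ(formed) = 6×768 + 8×481 = 8456
ΔH = Σ(broken) − Σ(formed) = (3111 + 8D) − (8456) = −5345 + 8D
Setting this equal to −2089 kJ gives 8D = 3256, so D = 407 kJ/mol.

D(C-H) ≈ 407 kJ/mol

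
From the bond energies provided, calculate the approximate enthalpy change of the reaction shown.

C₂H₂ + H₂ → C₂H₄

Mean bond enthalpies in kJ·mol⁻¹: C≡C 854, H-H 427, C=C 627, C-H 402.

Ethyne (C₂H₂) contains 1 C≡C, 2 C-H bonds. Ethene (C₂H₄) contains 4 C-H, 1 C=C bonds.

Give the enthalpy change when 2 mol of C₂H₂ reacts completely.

Bonds broken (reactants):
  C≡C: 1 × 854 = 854
  C-H: 2 × 402 = 804
  H-H: 1 × 427 = 427
  Σ(broken) = 2085 kJ
Bonds formed (products):
  C-H: 4 × 402 = 1608
  C=C: 1 × 627 = 627
  Σ(formed) = 2235 kJ
ΔH = Σ(broken) − Σ(formed) = 2085 − 2235 = −150 kJ
For 2× the reaction as written: 2 × (−150) = −300 kJ

ΔH = −300 kJ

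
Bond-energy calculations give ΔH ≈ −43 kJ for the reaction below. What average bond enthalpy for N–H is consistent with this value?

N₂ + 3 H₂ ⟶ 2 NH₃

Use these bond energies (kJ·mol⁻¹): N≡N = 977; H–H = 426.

Let D be the N–H bond energy.
Σ(broken) = 3×426 + 1×977 = 2255
Σ(formed) = 6×D = 6D
ΔH = Σ(broken) − Σ(formed) = (2255) − (6D) = +2255 − 6D
Setting this equal to −43 kJ gives 6D = 2298, so D = 383 kJ/mol.

D(N–H) ≈ 383 kJ/mol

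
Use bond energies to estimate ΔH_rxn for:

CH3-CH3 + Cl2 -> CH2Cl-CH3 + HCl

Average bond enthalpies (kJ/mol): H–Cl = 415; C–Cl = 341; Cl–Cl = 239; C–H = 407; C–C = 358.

ΔH ≈ −110 kJ

Bonds broken (reactants):
  C–C: 1 × 358 = 358
  C–H: 6 × 407 = 2442
  Cl–Cl: 1 × 239 = 239
  Σ(broken) = 3039 kJ
Bonds formed (products):
  C–C: 1 × 358 = 358
  C–Cl: 1 × 341 = 341
  C–H: 5 × 407 = 2035
  H–Cl: 1 × 415 = 415
  Σ(formed) = 3149 kJ
ΔH = Σ(broken) − Σ(formed) = 3039 − 3149 = −110 kJ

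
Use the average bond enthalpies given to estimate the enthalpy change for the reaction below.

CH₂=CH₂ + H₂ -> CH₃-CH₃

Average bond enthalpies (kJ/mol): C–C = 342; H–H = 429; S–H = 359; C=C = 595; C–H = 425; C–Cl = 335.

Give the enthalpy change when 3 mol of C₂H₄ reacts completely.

Bonds broken (reactants):
  C–H: 4 × 425 = 1700
  C=C: 1 × 595 = 595
  H–H: 1 × 429 = 429
  Σ(broken) = 2724 kJ
Bonds formed (products):
  C–C: 1 × 342 = 342
  C–H: 6 × 425 = 2550
  Σ(formed) = 2892 kJ
ΔH = Σ(broken) − Σ(formed) = 2724 − 2892 = −168 kJ
For 3× the reaction as written: 3 × (−168) = −504 kJ

ΔH = −504 kJ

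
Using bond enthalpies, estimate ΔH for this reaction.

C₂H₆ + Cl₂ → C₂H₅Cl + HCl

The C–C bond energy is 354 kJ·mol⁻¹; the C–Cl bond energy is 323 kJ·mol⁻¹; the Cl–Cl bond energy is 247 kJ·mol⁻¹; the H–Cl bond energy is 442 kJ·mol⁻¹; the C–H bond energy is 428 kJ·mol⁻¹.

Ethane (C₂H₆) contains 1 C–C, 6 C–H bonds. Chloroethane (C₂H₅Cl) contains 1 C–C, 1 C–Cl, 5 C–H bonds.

Bonds broken (reactants):
  C–C: 1 × 354 = 354
  C–H: 6 × 428 = 2568
  Cl–Cl: 1 × 247 = 247
  Σ(broken) = 3169 kJ
Bonds formed (products):
  C–C: 1 × 354 = 354
  C–Cl: 1 × 323 = 323
  C–H: 5 × 428 = 2140
  H–Cl: 1 × 442 = 442
  Σ(formed) = 3259 kJ
ΔH = Σ(broken) − Σ(formed) = 3169 − 3259 = −90 kJ

ΔH ≈ −90 kJ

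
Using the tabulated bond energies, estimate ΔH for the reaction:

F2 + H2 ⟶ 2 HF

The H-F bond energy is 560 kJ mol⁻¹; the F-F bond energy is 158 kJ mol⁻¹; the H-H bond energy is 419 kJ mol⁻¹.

Bonds broken (reactants):
  F-F: 1 × 158 = 158
  H-H: 1 × 419 = 419
  Σ(broken) = 577 kJ
Bonds formed (products):
  H-F: 2 × 560 = 1120
  Σ(formed) = 1120 kJ
ΔH = Σ(broken) − Σ(formed) = 577 − 1120 = −543 kJ

ΔH ≈ −543 kJ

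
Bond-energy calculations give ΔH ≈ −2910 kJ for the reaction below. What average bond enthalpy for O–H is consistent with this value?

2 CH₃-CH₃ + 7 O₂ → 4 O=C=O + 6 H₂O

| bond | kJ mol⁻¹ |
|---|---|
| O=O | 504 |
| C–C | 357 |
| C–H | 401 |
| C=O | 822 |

Let D be the O–H bond energy.
Σ(broken) = 2×357 + 12×401 + 7×504 = 9054
Σ(formed) = 8×822 + 12×D = 6576 + 12D
ΔH = Σ(broken) − Σ(formed) = (9054) − (6576 + 12D) = +2478 − 12D
Setting this equal to −2910 kJ gives 12D = 5388, so D = 449 kJ/mol.

D(O–H) ≈ 449 kJ/mol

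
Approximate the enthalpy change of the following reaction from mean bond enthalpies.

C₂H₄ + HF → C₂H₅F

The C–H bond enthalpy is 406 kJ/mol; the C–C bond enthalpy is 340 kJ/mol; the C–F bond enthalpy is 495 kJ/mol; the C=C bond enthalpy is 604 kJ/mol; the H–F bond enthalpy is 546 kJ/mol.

Bonds broken (reactants):
  C–H: 4 × 406 = 1624
  C=C: 1 × 604 = 604
  H–F: 1 × 546 = 546
  Σ(broken) = 2774 kJ
Bonds formed (products):
  C–C: 1 × 340 = 340
  C–F: 1 × 495 = 495
  C–H: 5 × 406 = 2030
  Σ(formed) = 2865 kJ
ΔH = Σ(broken) − Σ(formed) = 2774 − 2865 = −91 kJ

ΔH ≈ −91 kJ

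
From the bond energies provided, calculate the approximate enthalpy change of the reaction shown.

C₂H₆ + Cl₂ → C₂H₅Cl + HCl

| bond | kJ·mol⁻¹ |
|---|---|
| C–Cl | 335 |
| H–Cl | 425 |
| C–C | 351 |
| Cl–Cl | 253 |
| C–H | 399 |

ΔH ≈ −108 kJ

Bonds broken (reactants):
  C–C: 1 × 351 = 351
  C–H: 6 × 399 = 2394
  Cl–Cl: 1 × 253 = 253
  Σ(broken) = 2998 kJ
Bonds formed (products):
  C–C: 1 × 351 = 351
  C–Cl: 1 × 335 = 335
  C–H: 5 × 399 = 1995
  H–Cl: 1 × 425 = 425
  Σ(formed) = 3106 kJ
ΔH = Σ(broken) − Σ(formed) = 2998 − 3106 = −108 kJ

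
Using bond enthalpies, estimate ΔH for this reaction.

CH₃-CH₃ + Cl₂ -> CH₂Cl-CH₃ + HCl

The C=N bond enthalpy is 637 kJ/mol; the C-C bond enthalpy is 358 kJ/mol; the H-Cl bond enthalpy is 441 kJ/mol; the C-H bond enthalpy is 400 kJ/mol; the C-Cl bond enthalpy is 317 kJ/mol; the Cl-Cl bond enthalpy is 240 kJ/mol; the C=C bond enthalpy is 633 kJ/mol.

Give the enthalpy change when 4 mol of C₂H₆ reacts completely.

Bonds broken (reactants):
  C-C: 1 × 358 = 358
  C-H: 6 × 400 = 2400
  Cl-Cl: 1 × 240 = 240
  Σ(broken) = 2998 kJ
Bonds formed (products):
  C-C: 1 × 358 = 358
  C-Cl: 1 × 317 = 317
  C-H: 5 × 400 = 2000
  H-Cl: 1 × 441 = 441
  Σ(formed) = 3116 kJ
ΔH = Σ(broken) − Σ(formed) = 2998 − 3116 = −118 kJ
For 4× the reaction as written: 4 × (−118) = −472 kJ

ΔH = −472 kJ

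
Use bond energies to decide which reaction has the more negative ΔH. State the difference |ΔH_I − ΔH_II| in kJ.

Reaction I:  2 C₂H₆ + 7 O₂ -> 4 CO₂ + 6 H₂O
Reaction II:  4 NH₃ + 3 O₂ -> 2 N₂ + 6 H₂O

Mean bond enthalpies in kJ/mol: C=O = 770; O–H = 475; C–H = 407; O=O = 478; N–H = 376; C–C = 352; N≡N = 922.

Reaction I:
  Bonds broken (reactants):
    C–C: 2 × 352 = 704
    C–H: 12 × 407 = 4884
    O=O: 7 × 478 = 3346
    Σ(broken) = 8934 kJ
  Bonds formed (products):
    C=O: 8 × 770 = 6160
    O–H: 12 × 475 = 5700
    Σ(formed) = 11860 kJ
  ΔH_I = 8934 − 11860 = −2926 kJ
Reaction II:
  Bonds broken (reactants):
    N–H: 12 × 376 = 4512
    O=O: 3 × 478 = 1434
    Σ(broken) = 5946 kJ
  Bonds formed (products):
    N≡N: 2 × 922 = 1844
    O–H: 12 × 475 = 5700
    Σ(formed) = 7544 kJ
  ΔH_II = 5946 − 7544 = −1598 kJ
ΔH_I − ΔH_II = −1328 kJ, so reaction I has the more negative ΔH; |ΔH_I − ΔH_II| = 1328 kJ.

Reaction I, by 1328 kJ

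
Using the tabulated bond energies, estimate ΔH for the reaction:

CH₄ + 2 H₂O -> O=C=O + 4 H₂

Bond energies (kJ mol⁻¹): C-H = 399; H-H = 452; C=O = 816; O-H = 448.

Bonds broken (reactants):
  C-H: 4 × 399 = 1596
  O-H: 4 × 448 = 1792
  Σ(broken) = 3388 kJ
Bonds formed (products):
  C=O: 2 × 816 = 1632
  H-H: 4 × 452 = 1808
  Σ(formed) = 3440 kJ
ΔH = Σ(broken) − Σ(formed) = 3388 − 3440 = −52 kJ

ΔH ≈ −52 kJ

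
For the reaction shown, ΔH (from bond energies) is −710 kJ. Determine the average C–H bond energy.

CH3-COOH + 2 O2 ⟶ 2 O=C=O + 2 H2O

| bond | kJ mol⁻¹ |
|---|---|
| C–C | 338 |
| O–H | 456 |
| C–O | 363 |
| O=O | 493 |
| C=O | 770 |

D(C–H) ≈ 427 kJ/mol

Let D be the C–H bond energy.
Σ(broken) = 1×338 + 3×D + 1×363 + 1×770 + 1×456 + 2×493 = 2913 + 3D
Σ(formed) = 4×770 + 4×456 = 4904
ΔH = Σ(broken) − Σ(formed) = (2913 + 3D) − (4904) = −1991 + 3D
Setting this equal to −710 kJ gives 3D = 1281, so D = 427 kJ/mol.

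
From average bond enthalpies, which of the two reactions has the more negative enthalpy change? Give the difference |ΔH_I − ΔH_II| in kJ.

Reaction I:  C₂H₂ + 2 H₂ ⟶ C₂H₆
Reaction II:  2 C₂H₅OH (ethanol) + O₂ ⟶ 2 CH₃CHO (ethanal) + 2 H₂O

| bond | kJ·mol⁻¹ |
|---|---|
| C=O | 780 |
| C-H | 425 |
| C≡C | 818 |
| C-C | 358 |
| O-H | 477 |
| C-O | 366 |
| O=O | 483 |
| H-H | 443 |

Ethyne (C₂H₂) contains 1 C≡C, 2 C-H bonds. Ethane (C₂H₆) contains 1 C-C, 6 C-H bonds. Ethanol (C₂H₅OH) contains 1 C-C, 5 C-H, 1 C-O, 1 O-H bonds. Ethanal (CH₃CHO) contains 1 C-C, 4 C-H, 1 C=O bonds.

Reaction I:
  Bonds broken (reactants):
    C≡C: 1 × 818 = 818
    C-H: 2 × 425 = 850
    H-H: 2 × 443 = 886
    Σ(broken) = 2554 kJ
  Bonds formed (products):
    C-C: 1 × 358 = 358
    C-H: 6 × 425 = 2550
    Σ(formed) = 2908 kJ
  ΔH_I = 2554 − 2908 = −354 kJ
Reaction II:
  Bonds broken (reactants):
    C-C: 2 × 358 = 716
    C-H: 10 × 425 = 4250
    C-O: 2 × 366 = 732
    O-H: 2 × 477 = 954
    O=O: 1 × 483 = 483
    Σ(broken) = 7135 kJ
  Bonds formed (products):
    C-C: 2 × 358 = 716
    C-H: 8 × 425 = 3400
    C=O: 2 × 780 = 1560
    O-H: 4 × 477 = 1908
    Σ(formed) = 7584 kJ
  ΔH_II = 7135 − 7584 = −449 kJ
ΔH_I − ΔH_II = +95 kJ, so reaction II has the more negative ΔH; |ΔH_I − ΔH_II| = 95 kJ.

Reaction II, by 95 kJ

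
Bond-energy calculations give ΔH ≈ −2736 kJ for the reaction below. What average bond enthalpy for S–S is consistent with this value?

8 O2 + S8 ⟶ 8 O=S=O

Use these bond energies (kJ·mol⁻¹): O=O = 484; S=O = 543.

D(S–S) ≈ 260 kJ/mol

Let D be the S–S bond energy.
Σ(broken) = 8×484 + 8×D = 3872 + 8D
Σ(formed) = 16×543 = 8688
ΔH = Σ(broken) − Σ(formed) = (3872 + 8D) − (8688) = −4816 + 8D
Setting this equal to −2736 kJ gives 8D = 2080, so D = 260 kJ/mol.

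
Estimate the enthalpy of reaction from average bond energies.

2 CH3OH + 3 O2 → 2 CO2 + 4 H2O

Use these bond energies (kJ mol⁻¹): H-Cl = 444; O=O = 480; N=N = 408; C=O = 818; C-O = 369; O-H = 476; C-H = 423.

ΔH ≈ −1412 kJ

Bonds broken (reactants):
  C-H: 6 × 423 = 2538
  C-O: 2 × 369 = 738
  O-H: 2 × 476 = 952
  O=O: 3 × 480 = 1440
  Σ(broken) = 5668 kJ
Bonds formed (products):
  C=O: 4 × 818 = 3272
  O-H: 8 × 476 = 3808
  Σ(formed) = 7080 kJ
ΔH = Σ(broken) − Σ(formed) = 5668 − 7080 = −1412 kJ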